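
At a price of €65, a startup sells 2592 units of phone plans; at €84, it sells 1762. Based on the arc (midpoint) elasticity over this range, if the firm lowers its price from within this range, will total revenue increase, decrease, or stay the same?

Arc ε = (-830/19)(74.50/2177.0) ≈ -1.495.
|ε| = 1.49 > 1, so demand is elastic. A price cut therefore raises total revenue.

increase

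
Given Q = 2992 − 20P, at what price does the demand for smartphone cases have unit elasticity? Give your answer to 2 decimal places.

74.80

For linear demand Q = a − bP, ε = −bP/(a − bP). |ε| = 1 when bP = a − bP, i.e. P = a/(2b).
P = 2992/(2·20) = 2992/40 = 74.8000.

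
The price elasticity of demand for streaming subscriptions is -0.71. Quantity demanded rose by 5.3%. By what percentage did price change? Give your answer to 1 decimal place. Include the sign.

-7.5%

%ΔP ≈ %ΔQ / ε = (5.3%)/(-0.71) = -7.46%.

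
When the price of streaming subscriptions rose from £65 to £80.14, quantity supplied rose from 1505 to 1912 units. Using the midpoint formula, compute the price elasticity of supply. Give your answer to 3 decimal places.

ΔQ = 1912 − 1505 = 407; ΔP = 80.14 − 65 = 15.14.
Midpoints: P̄ = 72.57, Q̄ = 1708.5.
ε_s = (ΔQ/ΔP)(P̄/Q̄) = (407/15.14)(72.57/1708.5).

1.142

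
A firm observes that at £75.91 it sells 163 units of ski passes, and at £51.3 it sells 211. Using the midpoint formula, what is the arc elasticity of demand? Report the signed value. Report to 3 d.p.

ΔQ = 211 − 163 = 48; ΔP = 51.3 − 75.91 = -24.61.
Midpoints: P̄ = 63.60, Q̄ = 187.0.
ε = (ΔQ/ΔP)(P̄/Q̄) = (48/-24.61)(63.60/187.0).

-0.663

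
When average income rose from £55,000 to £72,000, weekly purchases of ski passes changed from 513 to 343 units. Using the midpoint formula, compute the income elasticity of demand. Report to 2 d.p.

-1.48

ΔQ = -170, ΔI = 17000. Midpoints: Ī = 63,500, Q̄ = 428.0.
ε_I = (ΔQ/ΔI)(Ī/Q̄) = (-170/17000)(63500/428.0).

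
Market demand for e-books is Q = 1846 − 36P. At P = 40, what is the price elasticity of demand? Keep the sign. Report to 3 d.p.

At P = 40, Q = 406.
dQ/dP = −36.
ε = (dQ/dP)(P/Q) = (-36)(40/406).

-3.547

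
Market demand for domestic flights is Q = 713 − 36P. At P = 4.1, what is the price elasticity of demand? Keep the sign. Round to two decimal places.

-0.26

At P = 4.1, Q = 565.400.
dQ/dP = −36.
ε = (dQ/dP)(P/Q) = (-36)(4.1/565.400).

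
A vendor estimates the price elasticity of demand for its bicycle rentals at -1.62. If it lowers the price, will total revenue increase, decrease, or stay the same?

increase

|ε| = 1.62 > 1, so demand is elastic. A price cut therefore raises total revenue.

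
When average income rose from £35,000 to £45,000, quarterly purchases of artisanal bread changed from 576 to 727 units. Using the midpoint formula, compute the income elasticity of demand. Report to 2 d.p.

ΔQ = 151, ΔI = 10000. Midpoints: Ī = 40,000, Q̄ = 651.5.
ε_I = (ΔQ/ΔI)(Ī/Q̄) = (151/10000)(40000/651.5).

0.93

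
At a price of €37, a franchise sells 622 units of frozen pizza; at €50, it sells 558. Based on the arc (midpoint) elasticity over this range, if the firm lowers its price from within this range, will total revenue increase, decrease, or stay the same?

Arc ε = (-64/13)(43.50/590.0) ≈ -0.363.
|ε| = 0.36 < 1, so demand is inelastic. A price cut therefore reduces total revenue.

decrease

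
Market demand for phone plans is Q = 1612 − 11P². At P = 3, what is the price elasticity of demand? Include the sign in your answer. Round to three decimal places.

At P = 3, Q = 1513.
dQ/dP = −22P = -66.
ε = (dQ/dP)(P/Q) = (-66)(3/1513).
|ε| < 1, so demand is inelastic at this price.

-0.131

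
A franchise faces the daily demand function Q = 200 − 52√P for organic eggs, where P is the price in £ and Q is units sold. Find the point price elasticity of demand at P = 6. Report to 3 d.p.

At P = 6, Q = 72.627.
dQ/dP = −52/(2√P) = -10.614.
ε = (dQ/dP)(P/Q) = (-10.614)(6/72.627).

-0.877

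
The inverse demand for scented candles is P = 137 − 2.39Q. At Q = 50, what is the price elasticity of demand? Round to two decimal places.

At Q = 50, P = 137 − 2.39(50) = 17.50.
dP/dQ = −2.39, so dQ/dP = 1/(−2.39) = -0.418.
ε = (dQ/dP)(P/Q) = (-0.418)(17.50/50).

-0.15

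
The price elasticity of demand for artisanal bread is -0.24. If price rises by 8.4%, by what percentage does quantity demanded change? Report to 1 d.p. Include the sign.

%ΔQ ≈ ε × %ΔP = (-0.24)(8.4%) = -2.02%.

-2.0%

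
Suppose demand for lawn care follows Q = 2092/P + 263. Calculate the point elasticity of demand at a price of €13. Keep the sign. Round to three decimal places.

-0.380

At P = 13, Q = 423.923.
dQ/dP = −2092/P² = -12.379.
ε = (dQ/dP)(P/Q) = (-12.379)(13/423.923).
|ε| < 1, so demand is inelastic at this price.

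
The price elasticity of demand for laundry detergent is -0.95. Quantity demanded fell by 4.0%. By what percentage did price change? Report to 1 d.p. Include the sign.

%ΔP ≈ %ΔQ / ε = (-4.0%)/(-0.95) = 4.21%.

4.2%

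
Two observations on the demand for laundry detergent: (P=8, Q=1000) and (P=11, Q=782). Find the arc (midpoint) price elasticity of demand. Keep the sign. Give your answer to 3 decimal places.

-0.775

ΔQ = 782 − 1000 = -218; ΔP = 11 − 8 = 3.
Midpoints: P̄ = 9.50, Q̄ = 891.0.
ε = (ΔQ/ΔP)(P̄/Q̄) = (-218/3)(9.50/891.0).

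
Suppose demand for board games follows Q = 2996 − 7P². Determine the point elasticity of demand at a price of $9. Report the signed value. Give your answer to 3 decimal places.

-0.467

At P = 9, Q = 2429.
dQ/dP = −14P = -126.
ε = (dQ/dP)(P/Q) = (-126)(9/2429).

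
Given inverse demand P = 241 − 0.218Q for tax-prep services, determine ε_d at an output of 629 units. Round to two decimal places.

At Q = 629, P = 241 − 0.218(629) = 103.88.
dP/dQ = −0.218, so dQ/dP = 1/(−0.218) = -4.587.
ε = (dQ/dP)(P/Q) = (-4.587)(103.88/629).

-0.76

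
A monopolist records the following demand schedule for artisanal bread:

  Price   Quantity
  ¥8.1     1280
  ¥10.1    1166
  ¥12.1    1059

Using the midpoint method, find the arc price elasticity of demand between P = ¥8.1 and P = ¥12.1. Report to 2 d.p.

At P = 8.1, Q = 1280; at P = 12.1, Q = 1059.
ΔQ = -221, ΔP = 4.0. Midpoints: P̄ = 10.10, Q̄ = 1169.5.
ε = (ΔQ/ΔP)(P̄/Q̄) = (-221/4.0)(10.10/1169.5).

-0.48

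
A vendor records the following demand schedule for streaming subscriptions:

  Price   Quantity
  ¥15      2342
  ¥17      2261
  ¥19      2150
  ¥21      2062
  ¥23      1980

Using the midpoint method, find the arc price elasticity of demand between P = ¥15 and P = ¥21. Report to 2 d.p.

-0.38

At P = 15, Q = 2342; at P = 21, Q = 2062.
ΔQ = -280, ΔP = 6. Midpoints: P̄ = 18.00, Q̄ = 2202.0.
ε = (ΔQ/ΔP)(P̄/Q̄) = (-280/6)(18.00/2202.0).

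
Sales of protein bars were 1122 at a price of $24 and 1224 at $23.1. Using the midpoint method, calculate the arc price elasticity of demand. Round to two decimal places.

-2.28

ΔQ = 1224 − 1122 = 102; ΔP = 23.1 − 24 = -0.9.
Midpoints: P̄ = 23.55, Q̄ = 1173.0.
ε = (ΔQ/ΔP)(P̄/Q̄) = (102/-0.9)(23.55/1173.0).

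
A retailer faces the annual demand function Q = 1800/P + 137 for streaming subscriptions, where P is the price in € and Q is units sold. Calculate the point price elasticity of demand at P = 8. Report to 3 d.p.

-0.622

At P = 8, Q = 362.
dQ/dP = −1800/P² = -28.125.
ε = (dQ/dP)(P/Q) = (-28.125)(8/362).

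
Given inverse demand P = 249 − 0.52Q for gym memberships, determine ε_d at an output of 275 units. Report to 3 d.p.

-0.741

At Q = 275, P = 249 − 0.52(275) = 106.00.
dP/dQ = −0.52, so dQ/dP = 1/(−0.52) = -1.923.
ε = (dQ/dP)(P/Q) = (-1.923)(106.00/275).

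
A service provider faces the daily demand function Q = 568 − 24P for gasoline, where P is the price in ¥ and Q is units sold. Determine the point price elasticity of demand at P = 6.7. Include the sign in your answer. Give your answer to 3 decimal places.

-0.395

At P = 6.7, Q = 407.200.
dQ/dP = −24.
ε = (dQ/dP)(P/Q) = (-24)(6.7/407.200).
|ε| < 1, so demand is inelastic at this price.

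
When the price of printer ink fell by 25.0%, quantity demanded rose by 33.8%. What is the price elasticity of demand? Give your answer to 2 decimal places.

-1.35

ε = %ΔQ / %ΔP = (33.8)/(-25.0) = -1.352.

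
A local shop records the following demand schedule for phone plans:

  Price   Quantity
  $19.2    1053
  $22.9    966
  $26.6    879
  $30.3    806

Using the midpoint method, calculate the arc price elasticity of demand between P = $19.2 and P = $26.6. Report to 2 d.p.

-0.56

At P = 19.2, Q = 1053; at P = 26.6, Q = 879.
ΔQ = -174, ΔP = 7.4. Midpoints: P̄ = 22.90, Q̄ = 966.0.
ε = (ΔQ/ΔP)(P̄/Q̄) = (-174/7.4)(22.90/966.0).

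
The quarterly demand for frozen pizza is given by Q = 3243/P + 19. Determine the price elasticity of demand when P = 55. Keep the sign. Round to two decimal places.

At P = 55, Q = 77.964.
dQ/dP = −3243/P² = -1.072.
ε = (dQ/dP)(P/Q) = (-1.072)(55/77.964).
|ε| < 1, so demand is inelastic at this price.

-0.76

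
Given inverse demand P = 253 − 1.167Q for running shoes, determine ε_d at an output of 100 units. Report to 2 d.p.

At Q = 100, P = 253 − 1.167(100) = 136.30.
dP/dQ = −1.167, so dQ/dP = 1/(−1.167) = -0.857.
ε = (dQ/dP)(P/Q) = (-0.857)(136.30/100).

-1.17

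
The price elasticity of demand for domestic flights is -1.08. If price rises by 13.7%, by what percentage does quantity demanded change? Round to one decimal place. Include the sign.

%ΔQ ≈ ε × %ΔP = (-1.08)(13.7%) = -14.80%.

-14.8%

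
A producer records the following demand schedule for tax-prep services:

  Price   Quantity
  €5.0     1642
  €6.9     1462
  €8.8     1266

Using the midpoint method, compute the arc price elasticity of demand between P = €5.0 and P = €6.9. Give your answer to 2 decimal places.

-0.36

At P = 5.0, Q = 1642; at P = 6.9, Q = 1462.
ΔQ = -180, ΔP = 1.9. Midpoints: P̄ = 5.95, Q̄ = 1552.0.
ε = (ΔQ/ΔP)(P̄/Q̄) = (-180/1.9)(5.95/1552.0).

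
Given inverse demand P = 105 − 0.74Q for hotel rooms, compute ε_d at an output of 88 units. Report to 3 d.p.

-0.612

At Q = 88, P = 105 − 0.74(88) = 39.88.
dP/dQ = −0.74, so dQ/dP = 1/(−0.74) = -1.351.
ε = (dQ/dP)(P/Q) = (-1.351)(39.88/88).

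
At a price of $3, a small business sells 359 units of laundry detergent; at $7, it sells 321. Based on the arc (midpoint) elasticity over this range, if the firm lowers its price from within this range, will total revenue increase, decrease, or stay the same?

decrease

Arc ε = (-38/4)(5.00/340.0) ≈ -0.140.
|ε| = 0.14 < 1, so demand is inelastic. A price cut therefore reduces total revenue.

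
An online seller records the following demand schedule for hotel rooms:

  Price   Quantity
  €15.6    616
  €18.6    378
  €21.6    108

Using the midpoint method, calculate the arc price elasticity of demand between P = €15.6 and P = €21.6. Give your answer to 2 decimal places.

-4.35

At P = 15.6, Q = 616; at P = 21.6, Q = 108.
ΔQ = -508, ΔP = 6.0. Midpoints: P̄ = 18.60, Q̄ = 362.0.
ε = (ΔQ/ΔP)(P̄/Q̄) = (-508/6.0)(18.60/362.0).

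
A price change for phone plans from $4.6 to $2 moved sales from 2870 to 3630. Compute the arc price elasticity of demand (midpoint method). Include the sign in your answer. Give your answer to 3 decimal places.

ΔQ = 3630 − 2870 = 760; ΔP = 2 − 4.6 = -2.6.
Midpoints: P̄ = 3.30, Q̄ = 3250.0.
ε = (ΔQ/ΔP)(P̄/Q̄) = (760/-2.6)(3.30/3250.0).

-0.297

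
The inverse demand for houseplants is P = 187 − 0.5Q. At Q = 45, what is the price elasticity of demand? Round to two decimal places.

-7.31

At Q = 45, P = 187 − 0.5(45) = 164.50.
dP/dQ = −0.5, so dQ/dP = 1/(−0.5) = -2.000.
ε = (dQ/dP)(P/Q) = (-2.000)(164.50/45).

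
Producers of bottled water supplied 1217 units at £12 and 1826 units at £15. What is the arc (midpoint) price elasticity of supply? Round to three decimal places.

1.801

ΔQ = 1826 − 1217 = 609; ΔP = 15 − 12 = 3.
Midpoints: P̄ = 13.50, Q̄ = 1521.5.
ε_s = (ΔQ/ΔP)(P̄/Q̄) = (609/3)(13.50/1521.5).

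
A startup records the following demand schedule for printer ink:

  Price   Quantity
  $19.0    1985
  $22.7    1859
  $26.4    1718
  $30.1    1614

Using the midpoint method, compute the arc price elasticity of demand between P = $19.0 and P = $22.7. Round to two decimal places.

-0.37

At P = 19.0, Q = 1985; at P = 22.7, Q = 1859.
ΔQ = -126, ΔP = 3.7. Midpoints: P̄ = 20.85, Q̄ = 1922.0.
ε = (ΔQ/ΔP)(P̄/Q̄) = (-126/3.7)(20.85/1922.0).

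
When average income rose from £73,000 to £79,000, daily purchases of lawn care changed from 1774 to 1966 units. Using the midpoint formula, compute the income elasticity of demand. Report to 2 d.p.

ΔQ = 192, ΔI = 6000. Midpoints: Ī = 76,000, Q̄ = 1870.0.
ε_I = (ΔQ/ΔI)(Ī/Q̄) = (192/6000)(76000/1870.0).

1.30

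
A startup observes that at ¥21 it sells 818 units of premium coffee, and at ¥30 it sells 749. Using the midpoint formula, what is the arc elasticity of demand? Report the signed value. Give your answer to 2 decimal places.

ΔQ = 749 − 818 = -69; ΔP = 30 − 21 = 9.
Midpoints: P̄ = 25.50, Q̄ = 783.5.
ε = (ΔQ/ΔP)(P̄/Q̄) = (-69/9)(25.50/783.5).

-0.25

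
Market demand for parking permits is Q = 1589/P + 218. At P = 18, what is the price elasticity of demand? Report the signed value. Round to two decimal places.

At P = 18, Q = 306.278.
dQ/dP = −1589/P² = -4.904.
ε = (dQ/dP)(P/Q) = (-4.904)(18/306.278).
|ε| < 1, so demand is inelastic at this price.

-0.29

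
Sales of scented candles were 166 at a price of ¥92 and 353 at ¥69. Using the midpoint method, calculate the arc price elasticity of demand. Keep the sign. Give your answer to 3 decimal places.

-2.522

ΔQ = 353 − 166 = 187; ΔP = 69 − 92 = -23.
Midpoints: P̄ = 80.50, Q̄ = 259.5.
ε = (ΔQ/ΔP)(P̄/Q̄) = (187/-23)(80.50/259.5).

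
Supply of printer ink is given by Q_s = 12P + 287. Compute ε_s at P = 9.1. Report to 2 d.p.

At P = 9.1, Q_s = 396.20.
dQ_s/dP = 12.
ε_s = (dQ_s/dP)(P/Q_s) = (12)(9.1/396.20).

0.28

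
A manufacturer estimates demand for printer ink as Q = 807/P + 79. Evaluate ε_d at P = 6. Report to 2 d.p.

At P = 6, Q = 213.500.
dQ/dP = −807/P² = -22.417.
ε = (dQ/dP)(P/Q) = (-22.417)(6/213.500).

-0.63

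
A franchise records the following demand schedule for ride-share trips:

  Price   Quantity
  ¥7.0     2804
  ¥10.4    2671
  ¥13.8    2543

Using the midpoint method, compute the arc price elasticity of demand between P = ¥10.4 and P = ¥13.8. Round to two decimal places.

At P = 10.4, Q = 2671; at P = 13.8, Q = 2543.
ΔQ = -128, ΔP = 3.4. Midpoints: P̄ = 12.10, Q̄ = 2607.0.
ε = (ΔQ/ΔP)(P̄/Q̄) = (-128/3.4)(12.10/2607.0).

-0.17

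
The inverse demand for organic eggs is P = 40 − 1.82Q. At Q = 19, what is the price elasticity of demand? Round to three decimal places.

-0.157

At Q = 19, P = 40 − 1.82(19) = 5.42.
dP/dQ = −1.82, so dQ/dP = 1/(−1.82) = -0.549.
ε = (dQ/dP)(P/Q) = (-0.549)(5.42/19).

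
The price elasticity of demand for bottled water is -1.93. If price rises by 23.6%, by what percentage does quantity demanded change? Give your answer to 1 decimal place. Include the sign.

-45.5%

%ΔQ ≈ ε × %ΔP = (-1.93)(23.6%) = -45.55%.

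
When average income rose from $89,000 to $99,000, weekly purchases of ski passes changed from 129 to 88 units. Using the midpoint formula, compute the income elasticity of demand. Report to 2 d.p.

ΔQ = -41, ΔI = 10000. Midpoints: Ī = 94,000, Q̄ = 108.5.
ε_I = (ΔQ/ΔI)(Ī/Q̄) = (-41/10000)(94000/108.5).

-3.55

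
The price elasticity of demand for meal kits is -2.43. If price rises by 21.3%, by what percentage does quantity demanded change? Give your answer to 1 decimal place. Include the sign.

-51.8%

%ΔQ ≈ ε × %ΔP = (-2.43)(21.3%) = -51.76%.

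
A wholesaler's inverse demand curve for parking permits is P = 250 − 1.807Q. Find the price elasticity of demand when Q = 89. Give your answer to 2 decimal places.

At Q = 89, P = 250 − 1.807(89) = 89.18.
dP/dQ = −1.807, so dQ/dP = 1/(−1.807) = -0.553.
ε = (dQ/dP)(P/Q) = (-0.553)(89.18/89).

-0.55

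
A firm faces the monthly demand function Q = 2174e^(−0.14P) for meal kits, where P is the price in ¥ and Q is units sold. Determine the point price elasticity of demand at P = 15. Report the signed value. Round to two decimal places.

At P = 15, Q = 266.220.
dQ/dP = −0.14·2174e^(−0.14P) = −0.14Q = -37.271.
ε = (dQ/dP)(P/Q) = (-37.271)(15/266.220).

-2.10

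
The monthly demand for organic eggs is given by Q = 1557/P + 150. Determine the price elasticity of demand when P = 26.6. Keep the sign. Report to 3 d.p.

At P = 26.6, Q = 208.534.
dQ/dP = −1557/P² = -2.201.
ε = (dQ/dP)(P/Q) = (-2.201)(26.6/208.534).
|ε| < 1, so demand is inelastic at this price.

-0.281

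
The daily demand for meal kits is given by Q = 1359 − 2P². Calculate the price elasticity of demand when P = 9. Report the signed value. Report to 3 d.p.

At P = 9, Q = 1197.
dQ/dP = −4P = -36.
ε = (dQ/dP)(P/Q) = (-36)(9/1197).
|ε| < 1, so demand is inelastic at this price.

-0.271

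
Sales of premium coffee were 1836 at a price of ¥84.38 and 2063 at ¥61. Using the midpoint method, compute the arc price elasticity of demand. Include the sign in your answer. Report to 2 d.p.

ΔQ = 2063 − 1836 = 227; ΔP = 61 − 84.38 = -23.38.
Midpoints: P̄ = 72.69, Q̄ = 1949.5.
ε = (ΔQ/ΔP)(P̄/Q̄) = (227/-23.38)(72.69/1949.5).

-0.36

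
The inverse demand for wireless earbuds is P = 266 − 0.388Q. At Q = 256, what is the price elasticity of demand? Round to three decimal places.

-1.678

At Q = 256, P = 266 − 0.388(256) = 166.67.
dP/dQ = −0.388, so dQ/dP = 1/(−0.388) = -2.577.
ε = (dQ/dP)(P/Q) = (-2.577)(166.67/256).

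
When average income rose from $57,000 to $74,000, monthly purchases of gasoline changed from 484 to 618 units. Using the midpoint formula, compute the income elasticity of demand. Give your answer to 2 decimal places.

0.94

ΔQ = 134, ΔI = 17000. Midpoints: Ī = 65,500, Q̄ = 551.0.
ε_I = (ΔQ/ΔI)(Ī/Q̄) = (134/17000)(65500/551.0).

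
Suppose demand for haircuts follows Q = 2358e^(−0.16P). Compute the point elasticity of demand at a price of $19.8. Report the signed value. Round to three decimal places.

-3.168

At P = 19.8, Q = 99.243.
dQ/dP = −0.16·2358e^(−0.16P) = −0.16Q = -15.879.
ε = (dQ/dP)(P/Q) = (-15.879)(19.8/99.243).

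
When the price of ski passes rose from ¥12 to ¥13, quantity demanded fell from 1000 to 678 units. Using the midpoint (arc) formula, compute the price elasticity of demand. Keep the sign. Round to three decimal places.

-4.797

ΔQ = 678 − 1000 = -322; ΔP = 13 − 12 = 1.
Midpoints: P̄ = 12.50, Q̄ = 839.0.
ε = (ΔQ/ΔP)(P̄/Q̄) = (-322/1)(12.50/839.0).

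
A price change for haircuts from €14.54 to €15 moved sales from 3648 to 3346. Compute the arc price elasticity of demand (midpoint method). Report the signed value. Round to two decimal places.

-2.77

ΔQ = 3346 − 3648 = -302; ΔP = 15 − 14.54 = 0.46.
Midpoints: P̄ = 14.77, Q̄ = 3497.0.
ε = (ΔQ/ΔP)(P̄/Q̄) = (-302/0.46)(14.77/3497.0).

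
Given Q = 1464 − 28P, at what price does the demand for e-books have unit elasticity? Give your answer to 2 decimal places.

26.14

For linear demand Q = a − bP, ε = −bP/(a − bP). |ε| = 1 when bP = a − bP, i.e. P = a/(2b).
P = 1464/(2·28) = 1464/56 = 26.1429.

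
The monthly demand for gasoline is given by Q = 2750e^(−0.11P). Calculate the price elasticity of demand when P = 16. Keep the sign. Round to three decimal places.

-1.760

At P = 16, Q = 473.123.
dQ/dP = −0.11·2750e^(−0.11P) = −0.11Q = -52.044.
ε = (dQ/dP)(P/Q) = (-52.044)(16/473.123).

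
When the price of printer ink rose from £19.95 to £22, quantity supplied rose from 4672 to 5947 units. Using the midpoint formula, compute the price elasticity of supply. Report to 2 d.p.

ΔQ = 5947 − 4672 = 1275; ΔP = 22 − 19.95 = 2.05.
Midpoints: P̄ = 20.98, Q̄ = 5309.5.
ε_s = (ΔQ/ΔP)(P̄/Q̄) = (1275/2.05)(20.98/5309.5).

2.46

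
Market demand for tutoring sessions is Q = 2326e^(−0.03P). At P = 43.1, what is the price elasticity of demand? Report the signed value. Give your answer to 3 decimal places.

-1.293

At P = 43.1, Q = 638.362.
dQ/dP = −0.03·2326e^(−0.03P) = −0.03Q = -19.151.
ε = (dQ/dP)(P/Q) = (-19.151)(43.1/638.362).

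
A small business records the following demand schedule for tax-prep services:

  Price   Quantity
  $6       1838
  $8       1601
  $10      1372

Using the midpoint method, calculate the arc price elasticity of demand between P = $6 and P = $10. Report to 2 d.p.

-0.58

At P = 6, Q = 1838; at P = 10, Q = 1372.
ΔQ = -466, ΔP = 4. Midpoints: P̄ = 8.00, Q̄ = 1605.0.
ε = (ΔQ/ΔP)(P̄/Q̄) = (-466/4)(8.00/1605.0).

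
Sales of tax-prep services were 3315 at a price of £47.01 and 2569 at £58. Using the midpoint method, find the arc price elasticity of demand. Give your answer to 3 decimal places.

ΔQ = 2569 − 3315 = -746; ΔP = 58 − 47.01 = 10.99.
Midpoints: P̄ = 52.50, Q̄ = 2942.0.
ε = (ΔQ/ΔP)(P̄/Q̄) = (-746/10.99)(52.50/2942.0).

-1.211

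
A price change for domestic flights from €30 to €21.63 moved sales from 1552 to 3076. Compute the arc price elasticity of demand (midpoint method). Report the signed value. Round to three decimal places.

-2.031

ΔQ = 3076 − 1552 = 1524; ΔP = 21.63 − 30 = -8.37.
Midpoints: P̄ = 25.81, Q̄ = 2314.0.
ε = (ΔQ/ΔP)(P̄/Q̄) = (1524/-8.37)(25.81/2314.0).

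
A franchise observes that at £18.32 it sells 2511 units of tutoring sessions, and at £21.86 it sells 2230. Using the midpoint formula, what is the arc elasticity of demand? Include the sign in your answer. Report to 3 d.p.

ΔQ = 2230 − 2511 = -281; ΔP = 21.86 − 18.32 = 3.54.
Midpoints: P̄ = 20.09, Q̄ = 2370.5.
ε = (ΔQ/ΔP)(P̄/Q̄) = (-281/3.54)(20.09/2370.5).

-0.673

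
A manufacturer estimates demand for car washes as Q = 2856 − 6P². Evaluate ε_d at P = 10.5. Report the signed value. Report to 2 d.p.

-0.60

At P = 10.5, Q = 2194.500.
dQ/dP = −12P = -126.
ε = (dQ/dP)(P/Q) = (-126)(10.5/2194.500).
|ε| < 1, so demand is inelastic at this price.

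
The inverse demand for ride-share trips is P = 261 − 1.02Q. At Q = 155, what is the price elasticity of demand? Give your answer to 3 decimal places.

-0.651

At Q = 155, P = 261 − 1.02(155) = 102.90.
dP/dQ = −1.02, so dQ/dP = 1/(−1.02) = -0.980.
ε = (dQ/dP)(P/Q) = (-0.980)(102.90/155).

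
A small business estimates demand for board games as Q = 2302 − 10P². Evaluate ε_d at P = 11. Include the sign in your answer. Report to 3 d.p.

At P = 11, Q = 1092.
dQ/dP = −20P = -220.
ε = (dQ/dP)(P/Q) = (-220)(11/1092).

-2.216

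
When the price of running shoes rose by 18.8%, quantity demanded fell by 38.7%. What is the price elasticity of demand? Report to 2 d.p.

-2.06

ε = %ΔQ / %ΔP = (-38.7)/(18.8) = -2.059.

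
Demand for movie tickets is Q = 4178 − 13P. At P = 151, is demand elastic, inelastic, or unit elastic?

inelastic

Q = 2215, dQ/dP = -13.
ε = (dQ/dP)(P/Q) ≈ -0.886.
|ε| = 0.89 < 1.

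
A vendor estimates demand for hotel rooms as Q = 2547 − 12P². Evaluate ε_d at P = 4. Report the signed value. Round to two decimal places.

At P = 4, Q = 2355.
dQ/dP = −24P = -96.
ε = (dQ/dP)(P/Q) = (-96)(4/2355).
|ε| < 1, so demand is inelastic at this price.

-0.16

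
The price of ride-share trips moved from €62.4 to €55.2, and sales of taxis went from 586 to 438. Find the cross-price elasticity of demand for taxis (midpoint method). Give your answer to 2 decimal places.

ΔQ_x = 438 − 586 = -148; ΔP_y = 55.2 − 62.4 = -7.2.
Midpoints: P̄_y = 58.80, Q̄_x = 512.0.
ε_xy = (ΔQ_x/ΔP_y)(P̄_y/Q̄_x) = (-148/-7.2)(58.80/512.0).

2.36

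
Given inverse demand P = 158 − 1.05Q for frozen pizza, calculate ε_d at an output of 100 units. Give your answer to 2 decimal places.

At Q = 100, P = 158 − 1.05(100) = 53.00.
dP/dQ = −1.05, so dQ/dP = 1/(−1.05) = -0.952.
ε = (dQ/dP)(P/Q) = (-0.952)(53.00/100).

-0.50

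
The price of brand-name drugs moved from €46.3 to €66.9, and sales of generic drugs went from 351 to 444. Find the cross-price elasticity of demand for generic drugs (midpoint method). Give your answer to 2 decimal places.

0.64

ΔQ_x = 444 − 351 = 93; ΔP_y = 66.9 − 46.3 = 20.6.
Midpoints: P̄_y = 56.60, Q̄_x = 397.5.
ε_xy = (ΔQ_x/ΔP_y)(P̄_y/Q̄_x) = (93/20.6)(56.60/397.5).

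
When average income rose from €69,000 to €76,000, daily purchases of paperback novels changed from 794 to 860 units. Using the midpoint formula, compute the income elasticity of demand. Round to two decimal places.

0.83

ΔQ = 66, ΔI = 7000. Midpoints: Ī = 72,500, Q̄ = 827.0.
ε_I = (ΔQ/ΔI)(Ī/Q̄) = (66/7000)(72500/827.0).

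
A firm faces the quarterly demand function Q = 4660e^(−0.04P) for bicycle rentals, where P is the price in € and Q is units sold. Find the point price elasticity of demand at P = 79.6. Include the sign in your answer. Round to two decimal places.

At P = 79.6, Q = 193.016.
dQ/dP = −0.04·4660e^(−0.04P) = −0.04Q = -7.721.
ε = (dQ/dP)(P/Q) = (-7.721)(79.6/193.016).

-3.18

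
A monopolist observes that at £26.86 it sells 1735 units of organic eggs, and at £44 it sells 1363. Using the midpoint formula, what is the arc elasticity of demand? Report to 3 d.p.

-0.496

ΔQ = 1363 − 1735 = -372; ΔP = 44 − 26.86 = 17.14.
Midpoints: P̄ = 35.43, Q̄ = 1549.0.
ε = (ΔQ/ΔP)(P̄/Q̄) = (-372/17.14)(35.43/1549.0).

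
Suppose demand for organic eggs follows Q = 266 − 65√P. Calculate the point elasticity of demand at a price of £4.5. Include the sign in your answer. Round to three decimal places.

-0.538

At P = 4.5, Q = 128.114.
dQ/dP = −65/(2√P) = -15.321.
ε = (dQ/dP)(P/Q) = (-15.321)(4.5/128.114).
|ε| < 1, so demand is inelastic at this price.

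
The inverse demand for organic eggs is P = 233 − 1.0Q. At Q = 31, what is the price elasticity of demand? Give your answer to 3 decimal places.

At Q = 31, P = 233 − 1.0(31) = 202.00.
dP/dQ = −1.0, so dQ/dP = 1/(−1.0) = -1.000.
ε = (dQ/dP)(P/Q) = (-1.000)(202.00/31).

-6.516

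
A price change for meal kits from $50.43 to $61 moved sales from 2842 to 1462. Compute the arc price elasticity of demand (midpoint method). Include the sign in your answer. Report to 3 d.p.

-3.380

ΔQ = 1462 − 2842 = -1380; ΔP = 61 − 50.43 = 10.57.
Midpoints: P̄ = 55.72, Q̄ = 2152.0.
ε = (ΔQ/ΔP)(P̄/Q̄) = (-1380/10.57)(55.72/2152.0).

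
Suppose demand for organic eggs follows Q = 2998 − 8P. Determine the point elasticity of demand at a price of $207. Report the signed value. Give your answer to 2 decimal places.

At P = 207, Q = 1342.
dQ/dP = −8.
ε = (dQ/dP)(P/Q) = (-8)(207/1342).
|ε| > 1, so demand is elastic at this price.

-1.23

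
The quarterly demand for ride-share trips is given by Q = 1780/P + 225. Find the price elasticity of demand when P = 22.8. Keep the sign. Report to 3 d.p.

At P = 22.8, Q = 303.070.
dQ/dP = −1780/P² = -3.424.
ε = (dQ/dP)(P/Q) = (-3.424)(22.8/303.070).

-0.258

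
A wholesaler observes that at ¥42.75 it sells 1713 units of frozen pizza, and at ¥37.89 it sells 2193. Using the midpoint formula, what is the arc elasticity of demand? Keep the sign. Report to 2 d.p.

ΔQ = 2193 − 1713 = 480; ΔP = 37.89 − 42.75 = -4.86.
Midpoints: P̄ = 40.32, Q̄ = 1953.0.
ε = (ΔQ/ΔP)(P̄/Q̄) = (480/-4.86)(40.32/1953.0).

-2.04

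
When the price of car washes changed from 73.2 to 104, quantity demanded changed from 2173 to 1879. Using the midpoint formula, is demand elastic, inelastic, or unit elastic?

inelastic

Arc ε ≈ -0.417.
|ε| = 0.42 < 1.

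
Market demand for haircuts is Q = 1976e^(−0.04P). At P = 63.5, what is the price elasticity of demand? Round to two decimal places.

-2.54

At P = 63.5, Q = 155.840.
dQ/dP = −0.04·1976e^(−0.04P) = −0.04Q = -6.234.
ε = (dQ/dP)(P/Q) = (-6.234)(63.5/155.840).
|ε| > 1, so demand is elastic at this price.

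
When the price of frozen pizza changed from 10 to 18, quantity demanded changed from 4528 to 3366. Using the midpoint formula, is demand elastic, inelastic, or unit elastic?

Arc ε ≈ -0.515.
|ε| = 0.52 < 1.

inelastic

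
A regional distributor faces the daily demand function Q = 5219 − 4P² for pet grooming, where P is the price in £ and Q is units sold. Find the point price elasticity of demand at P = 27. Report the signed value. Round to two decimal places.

At P = 27, Q = 2303.
dQ/dP = −8P = -216.
ε = (dQ/dP)(P/Q) = (-216)(27/2303).

-2.53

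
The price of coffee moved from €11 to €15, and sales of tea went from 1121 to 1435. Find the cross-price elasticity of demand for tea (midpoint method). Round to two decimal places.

0.80

ΔQ_x = 1435 − 1121 = 314; ΔP_y = 15 − 11 = 4.
Midpoints: P̄_y = 13.00, Q̄_x = 1278.0.
ε_xy = (ΔQ_x/ΔP_y)(P̄_y/Q̄_x) = (314/4)(13.00/1278.0).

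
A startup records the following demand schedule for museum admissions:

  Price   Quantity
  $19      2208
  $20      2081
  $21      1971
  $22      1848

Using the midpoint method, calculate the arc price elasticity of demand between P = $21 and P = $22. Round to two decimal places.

At P = 21, Q = 1971; at P = 22, Q = 1848.
ΔQ = -123, ΔP = 1. Midpoints: P̄ = 21.50, Q̄ = 1909.5.
ε = (ΔQ/ΔP)(P̄/Q̄) = (-123/1)(21.50/1909.5).

-1.38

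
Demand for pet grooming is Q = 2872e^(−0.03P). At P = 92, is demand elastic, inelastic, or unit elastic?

elastic

Q = 181.774, dQ/dP = -5.453.
ε = (dQ/dP)(P/Q) ≈ -2.760.
|ε| = 2.76 > 1.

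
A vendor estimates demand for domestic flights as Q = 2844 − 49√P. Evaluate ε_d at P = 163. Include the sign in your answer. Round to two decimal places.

-0.14

At P = 163, Q = 2218.410.
dQ/dP = −49/(2√P) = -1.919.
ε = (dQ/dP)(P/Q) = (-1.919)(163/2218.410).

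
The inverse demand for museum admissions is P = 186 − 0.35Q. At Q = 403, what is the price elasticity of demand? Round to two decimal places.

At Q = 403, P = 186 − 0.35(403) = 44.95.
dP/dQ = −0.35, so dQ/dP = 1/(−0.35) = -2.857.
ε = (dQ/dP)(P/Q) = (-2.857)(44.95/403).

-0.32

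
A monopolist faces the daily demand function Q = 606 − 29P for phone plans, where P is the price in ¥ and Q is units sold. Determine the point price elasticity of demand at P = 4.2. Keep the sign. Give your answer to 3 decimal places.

At P = 4.2, Q = 484.200.
dQ/dP = −29.
ε = (dQ/dP)(P/Q) = (-29)(4.2/484.200).

-0.252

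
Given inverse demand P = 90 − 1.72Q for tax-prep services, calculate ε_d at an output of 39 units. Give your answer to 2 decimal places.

-0.34

At Q = 39, P = 90 − 1.72(39) = 22.92.
dP/dQ = −1.72, so dQ/dP = 1/(−1.72) = -0.581.
ε = (dQ/dP)(P/Q) = (-0.581)(22.92/39).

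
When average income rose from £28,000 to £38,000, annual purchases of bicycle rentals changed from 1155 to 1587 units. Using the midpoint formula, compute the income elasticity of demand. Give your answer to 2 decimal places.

ΔQ = 432, ΔI = 10000. Midpoints: Ī = 33,000, Q̄ = 1371.0.
ε_I = (ΔQ/ΔI)(Ī/Q̄) = (432/10000)(33000/1371.0).

1.04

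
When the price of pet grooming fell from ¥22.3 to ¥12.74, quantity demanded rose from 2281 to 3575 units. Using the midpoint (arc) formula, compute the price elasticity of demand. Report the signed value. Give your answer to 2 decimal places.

ΔQ = 3575 − 2281 = 1294; ΔP = 12.74 − 22.3 = -9.56.
Midpoints: P̄ = 17.52, Q̄ = 2928.0.
ε = (ΔQ/ΔP)(P̄/Q̄) = (1294/-9.56)(17.52/2928.0).

-0.81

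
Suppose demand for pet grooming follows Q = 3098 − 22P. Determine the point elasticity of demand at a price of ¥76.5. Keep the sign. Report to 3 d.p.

-1.189

At P = 76.5, Q = 1415.
dQ/dP = −22.
ε = (dQ/dP)(P/Q) = (-22)(76.5/1415).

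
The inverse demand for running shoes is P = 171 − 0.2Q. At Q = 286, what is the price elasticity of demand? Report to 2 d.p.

-1.99

At Q = 286, P = 171 − 0.2(286) = 113.80.
dP/dQ = −0.2, so dQ/dP = 1/(−0.2) = -5.000.
ε = (dQ/dP)(P/Q) = (-5.000)(113.80/286).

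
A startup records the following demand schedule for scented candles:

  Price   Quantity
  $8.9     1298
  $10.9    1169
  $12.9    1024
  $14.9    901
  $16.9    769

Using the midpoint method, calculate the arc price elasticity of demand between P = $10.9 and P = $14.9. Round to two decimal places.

-0.84

At P = 10.9, Q = 1169; at P = 14.9, Q = 901.
ΔQ = -268, ΔP = 4.0. Midpoints: P̄ = 12.90, Q̄ = 1035.0.
ε = (ΔQ/ΔP)(P̄/Q̄) = (-268/4.0)(12.90/1035.0).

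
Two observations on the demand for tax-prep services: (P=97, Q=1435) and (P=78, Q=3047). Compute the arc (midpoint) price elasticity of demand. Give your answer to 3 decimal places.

-3.313

ΔQ = 3047 − 1435 = 1612; ΔP = 78 − 97 = -19.
Midpoints: P̄ = 87.50, Q̄ = 2241.0.
ε = (ΔQ/ΔP)(P̄/Q̄) = (1612/-19)(87.50/2241.0).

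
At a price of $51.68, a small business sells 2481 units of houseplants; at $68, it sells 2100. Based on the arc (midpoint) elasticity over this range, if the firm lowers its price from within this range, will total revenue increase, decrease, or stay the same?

decrease

Arc ε = (-381/16.32)(59.84/2290.5) ≈ -0.610.
|ε| = 0.61 < 1, so demand is inelastic. A price cut therefore reduces total revenue.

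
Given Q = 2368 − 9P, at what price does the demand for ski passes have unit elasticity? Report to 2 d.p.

131.56

For linear demand Q = a − bP, ε = −bP/(a − bP). |ε| = 1 when bP = a − bP, i.e. P = a/(2b).
P = 2368/(2·9) = 2368/18 = 131.5556.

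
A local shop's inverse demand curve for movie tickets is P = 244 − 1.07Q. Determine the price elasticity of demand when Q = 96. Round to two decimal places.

-1.38

At Q = 96, P = 244 − 1.07(96) = 141.28.
dP/dQ = −1.07, so dQ/dP = 1/(−1.07) = -0.935.
ε = (dQ/dP)(P/Q) = (-0.935)(141.28/96).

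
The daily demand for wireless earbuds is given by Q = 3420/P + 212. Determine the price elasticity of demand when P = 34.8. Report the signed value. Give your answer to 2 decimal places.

-0.32

At P = 34.8, Q = 310.276.
dQ/dP = −3420/P² = -2.824.
ε = (dQ/dP)(P/Q) = (-2.824)(34.8/310.276).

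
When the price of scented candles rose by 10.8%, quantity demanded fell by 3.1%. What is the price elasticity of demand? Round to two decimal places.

ε = %ΔQ / %ΔP = (-3.1)/(10.8) = -0.287.

-0.29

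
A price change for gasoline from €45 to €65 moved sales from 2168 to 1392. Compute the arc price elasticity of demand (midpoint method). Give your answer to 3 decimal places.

ΔQ = 1392 − 2168 = -776; ΔP = 65 − 45 = 20.
Midpoints: P̄ = 55.00, Q̄ = 1780.0.
ε = (ΔQ/ΔP)(P̄/Q̄) = (-776/20)(55.00/1780.0).

-1.199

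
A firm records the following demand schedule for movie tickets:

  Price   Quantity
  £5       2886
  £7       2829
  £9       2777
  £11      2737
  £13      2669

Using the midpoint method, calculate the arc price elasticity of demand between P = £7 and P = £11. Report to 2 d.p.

At P = 7, Q = 2829; at P = 11, Q = 2737.
ΔQ = -92, ΔP = 4. Midpoints: P̄ = 9.00, Q̄ = 2783.0.
ε = (ΔQ/ΔP)(P̄/Q̄) = (-92/4)(9.00/2783.0).

-0.07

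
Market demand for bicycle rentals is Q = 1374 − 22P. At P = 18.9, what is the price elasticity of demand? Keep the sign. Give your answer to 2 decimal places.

At P = 18.9, Q = 958.200.
dQ/dP = −22.
ε = (dQ/dP)(P/Q) = (-22)(18.9/958.200).

-0.43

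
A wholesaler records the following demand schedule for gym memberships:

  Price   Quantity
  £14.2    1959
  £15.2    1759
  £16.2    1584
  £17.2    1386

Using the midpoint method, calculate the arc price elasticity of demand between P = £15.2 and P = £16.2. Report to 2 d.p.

At P = 15.2, Q = 1759; at P = 16.2, Q = 1584.
ΔQ = -175, ΔP = 1.0. Midpoints: P̄ = 15.70, Q̄ = 1671.5.
ε = (ΔQ/ΔP)(P̄/Q̄) = (-175/1.0)(15.70/1671.5).

-1.64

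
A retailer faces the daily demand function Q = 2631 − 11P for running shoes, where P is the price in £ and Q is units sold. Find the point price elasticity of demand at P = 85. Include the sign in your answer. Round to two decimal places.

-0.55

At P = 85, Q = 1696.
dQ/dP = −11.
ε = (dQ/dP)(P/Q) = (-11)(85/1696).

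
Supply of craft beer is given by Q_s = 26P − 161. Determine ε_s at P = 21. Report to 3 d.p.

At P = 21, Q_s = 385.
dQ_s/dP = 26.
ε_s = (dQ_s/dP)(P/Q_s) = (26)(21/385).

1.418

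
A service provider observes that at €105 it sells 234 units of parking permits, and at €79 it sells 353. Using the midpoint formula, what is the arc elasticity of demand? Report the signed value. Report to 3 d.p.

ΔQ = 353 − 234 = 119; ΔP = 79 − 105 = -26.
Midpoints: P̄ = 92.00, Q̄ = 293.5.
ε = (ΔQ/ΔP)(P̄/Q̄) = (119/-26)(92.00/293.5).

-1.435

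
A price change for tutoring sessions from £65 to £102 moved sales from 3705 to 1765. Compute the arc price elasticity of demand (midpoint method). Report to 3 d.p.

-1.601

ΔQ = 1765 − 3705 = -1940; ΔP = 102 − 65 = 37.
Midpoints: P̄ = 83.50, Q̄ = 2735.0.
ε = (ΔQ/ΔP)(P̄/Q̄) = (-1940/37)(83.50/2735.0).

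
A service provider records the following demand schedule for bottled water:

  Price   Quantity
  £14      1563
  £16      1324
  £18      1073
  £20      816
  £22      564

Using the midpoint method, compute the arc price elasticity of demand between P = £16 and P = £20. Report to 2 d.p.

At P = 16, Q = 1324; at P = 20, Q = 816.
ΔQ = -508, ΔP = 4. Midpoints: P̄ = 18.00, Q̄ = 1070.0.
ε = (ΔQ/ΔP)(P̄/Q̄) = (-508/4)(18.00/1070.0).

-2.14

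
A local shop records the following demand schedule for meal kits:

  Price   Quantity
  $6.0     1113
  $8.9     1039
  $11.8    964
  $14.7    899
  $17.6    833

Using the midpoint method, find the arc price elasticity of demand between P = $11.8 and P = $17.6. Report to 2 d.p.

-0.37

At P = 11.8, Q = 964; at P = 17.6, Q = 833.
ΔQ = -131, ΔP = 5.8. Midpoints: P̄ = 14.70, Q̄ = 898.5.
ε = (ΔQ/ΔP)(P̄/Q̄) = (-131/5.8)(14.70/898.5).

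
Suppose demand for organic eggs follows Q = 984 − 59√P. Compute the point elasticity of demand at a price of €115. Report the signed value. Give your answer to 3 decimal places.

-0.901

At P = 115, Q = 351.295.
dQ/dP = −59/(2√P) = -2.751.
ε = (dQ/dP)(P/Q) = (-2.751)(115/351.295).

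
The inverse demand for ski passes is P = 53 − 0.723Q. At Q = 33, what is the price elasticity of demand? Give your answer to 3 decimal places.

-1.221

At Q = 33, P = 53 − 0.723(33) = 29.14.
dP/dQ = −0.723, so dQ/dP = 1/(−0.723) = -1.383.
ε = (dQ/dP)(P/Q) = (-1.383)(29.14/33).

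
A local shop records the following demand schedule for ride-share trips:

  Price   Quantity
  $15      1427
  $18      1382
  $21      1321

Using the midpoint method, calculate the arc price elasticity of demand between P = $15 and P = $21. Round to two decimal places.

-0.23

At P = 15, Q = 1427; at P = 21, Q = 1321.
ΔQ = -106, ΔP = 6. Midpoints: P̄ = 18.00, Q̄ = 1374.0.
ε = (ΔQ/ΔP)(P̄/Q̄) = (-106/6)(18.00/1374.0).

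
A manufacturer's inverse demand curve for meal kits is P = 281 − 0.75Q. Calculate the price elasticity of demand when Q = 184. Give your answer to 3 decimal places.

-1.036

At Q = 184, P = 281 − 0.75(184) = 143.00.
dP/dQ = −0.75, so dQ/dP = 1/(−0.75) = -1.333.
ε = (dQ/dP)(P/Q) = (-1.333)(143.00/184).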